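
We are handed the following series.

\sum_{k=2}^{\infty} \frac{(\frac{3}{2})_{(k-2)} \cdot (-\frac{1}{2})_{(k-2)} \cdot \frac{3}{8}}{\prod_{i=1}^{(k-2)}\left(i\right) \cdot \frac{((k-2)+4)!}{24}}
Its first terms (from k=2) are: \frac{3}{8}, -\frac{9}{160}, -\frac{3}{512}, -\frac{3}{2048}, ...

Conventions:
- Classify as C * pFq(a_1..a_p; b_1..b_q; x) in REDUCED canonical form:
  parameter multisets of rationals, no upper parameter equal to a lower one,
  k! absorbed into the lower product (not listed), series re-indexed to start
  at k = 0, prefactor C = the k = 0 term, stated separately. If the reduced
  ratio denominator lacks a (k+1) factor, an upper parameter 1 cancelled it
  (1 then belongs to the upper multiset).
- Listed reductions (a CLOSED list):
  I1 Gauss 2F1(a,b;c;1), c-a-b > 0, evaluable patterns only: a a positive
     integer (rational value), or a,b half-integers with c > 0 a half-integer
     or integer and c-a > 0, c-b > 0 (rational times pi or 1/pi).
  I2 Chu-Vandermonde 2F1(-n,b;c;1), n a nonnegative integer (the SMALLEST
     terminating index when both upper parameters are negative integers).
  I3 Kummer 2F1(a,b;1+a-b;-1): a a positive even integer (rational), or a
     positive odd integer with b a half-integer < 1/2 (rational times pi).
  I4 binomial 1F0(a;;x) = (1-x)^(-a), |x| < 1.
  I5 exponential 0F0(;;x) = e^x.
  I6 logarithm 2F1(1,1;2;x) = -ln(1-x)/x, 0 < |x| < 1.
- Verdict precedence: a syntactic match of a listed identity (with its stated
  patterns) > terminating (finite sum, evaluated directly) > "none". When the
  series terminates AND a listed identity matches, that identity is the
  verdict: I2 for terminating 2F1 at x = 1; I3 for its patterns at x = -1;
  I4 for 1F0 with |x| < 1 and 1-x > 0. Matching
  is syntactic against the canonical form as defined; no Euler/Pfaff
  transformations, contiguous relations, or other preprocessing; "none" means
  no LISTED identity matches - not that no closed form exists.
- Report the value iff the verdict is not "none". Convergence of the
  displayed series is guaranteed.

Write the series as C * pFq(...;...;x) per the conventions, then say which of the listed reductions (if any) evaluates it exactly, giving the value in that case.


First insight: with t_0 = \frac{3}{8}, the denominator's factorial ratio (prefactor 3/8) is a lower Pochhammer.
Ratio: r(k) = 1 * (k-\frac{1}{2}) (k+\frac{3}{2}) / [(k+5) (k+1)] ; factor over Q: parameters, x = 1, and C = \frac{3}{8}.

At argument 1: a 2F1 with upper {-\frac{1}{2}, \frac{3}{2}}, lower {5}, scaled by C = \frac{3}{8}. Verdict at x = 1: Gauss's theorem I1 (half-integer case) matches (x = 1; upper {-\frac{1}{2}, \frac{3}{2}} half-integers, c = 5 in the evaluable pattern). Hence: \frac{512}{525} / \pi.


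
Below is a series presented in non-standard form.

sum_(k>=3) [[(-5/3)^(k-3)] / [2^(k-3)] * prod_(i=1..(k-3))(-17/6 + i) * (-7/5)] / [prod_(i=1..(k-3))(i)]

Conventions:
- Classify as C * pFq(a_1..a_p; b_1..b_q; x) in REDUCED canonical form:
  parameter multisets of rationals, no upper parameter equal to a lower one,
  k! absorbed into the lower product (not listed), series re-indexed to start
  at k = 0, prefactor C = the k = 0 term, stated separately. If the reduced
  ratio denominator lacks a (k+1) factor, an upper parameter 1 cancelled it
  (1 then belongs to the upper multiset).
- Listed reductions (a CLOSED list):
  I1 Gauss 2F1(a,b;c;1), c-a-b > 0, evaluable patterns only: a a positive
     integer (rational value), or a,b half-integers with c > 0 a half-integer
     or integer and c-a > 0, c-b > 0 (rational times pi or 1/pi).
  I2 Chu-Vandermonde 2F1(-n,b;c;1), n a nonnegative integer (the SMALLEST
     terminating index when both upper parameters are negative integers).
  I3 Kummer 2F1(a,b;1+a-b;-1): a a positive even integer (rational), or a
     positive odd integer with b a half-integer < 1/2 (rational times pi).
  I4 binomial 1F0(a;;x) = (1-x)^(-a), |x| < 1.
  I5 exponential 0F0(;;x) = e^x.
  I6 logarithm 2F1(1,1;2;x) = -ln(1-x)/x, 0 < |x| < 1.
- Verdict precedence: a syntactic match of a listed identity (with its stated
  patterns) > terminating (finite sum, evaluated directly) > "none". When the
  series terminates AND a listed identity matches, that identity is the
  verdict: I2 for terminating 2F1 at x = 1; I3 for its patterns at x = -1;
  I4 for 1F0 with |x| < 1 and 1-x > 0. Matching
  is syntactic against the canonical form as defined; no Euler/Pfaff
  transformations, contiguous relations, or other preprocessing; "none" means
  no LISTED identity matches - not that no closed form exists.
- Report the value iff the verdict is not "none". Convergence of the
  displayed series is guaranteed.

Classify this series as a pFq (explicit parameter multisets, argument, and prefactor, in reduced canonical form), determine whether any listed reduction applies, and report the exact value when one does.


Canonical form: C = -7/5 times 1F0 with upper {-11/6}, lower {-}, x = -5/6. Verdict: the binomial series (I4) fires (the 1F0 binomial series: exponent 11/6, x = -5/6). Exact value: (-7/5) * (11/6)^(11/6).

Structural cue: from the first term -7/5: the running product (C = -7/5) telescopes to a rising factorial.
Adjacent-term ratio: r(k) = (-5/6) * (k-11/6) / [(k+1)] - rational in k. x = (-5/6); t_0 = -7/5; negate the roots.


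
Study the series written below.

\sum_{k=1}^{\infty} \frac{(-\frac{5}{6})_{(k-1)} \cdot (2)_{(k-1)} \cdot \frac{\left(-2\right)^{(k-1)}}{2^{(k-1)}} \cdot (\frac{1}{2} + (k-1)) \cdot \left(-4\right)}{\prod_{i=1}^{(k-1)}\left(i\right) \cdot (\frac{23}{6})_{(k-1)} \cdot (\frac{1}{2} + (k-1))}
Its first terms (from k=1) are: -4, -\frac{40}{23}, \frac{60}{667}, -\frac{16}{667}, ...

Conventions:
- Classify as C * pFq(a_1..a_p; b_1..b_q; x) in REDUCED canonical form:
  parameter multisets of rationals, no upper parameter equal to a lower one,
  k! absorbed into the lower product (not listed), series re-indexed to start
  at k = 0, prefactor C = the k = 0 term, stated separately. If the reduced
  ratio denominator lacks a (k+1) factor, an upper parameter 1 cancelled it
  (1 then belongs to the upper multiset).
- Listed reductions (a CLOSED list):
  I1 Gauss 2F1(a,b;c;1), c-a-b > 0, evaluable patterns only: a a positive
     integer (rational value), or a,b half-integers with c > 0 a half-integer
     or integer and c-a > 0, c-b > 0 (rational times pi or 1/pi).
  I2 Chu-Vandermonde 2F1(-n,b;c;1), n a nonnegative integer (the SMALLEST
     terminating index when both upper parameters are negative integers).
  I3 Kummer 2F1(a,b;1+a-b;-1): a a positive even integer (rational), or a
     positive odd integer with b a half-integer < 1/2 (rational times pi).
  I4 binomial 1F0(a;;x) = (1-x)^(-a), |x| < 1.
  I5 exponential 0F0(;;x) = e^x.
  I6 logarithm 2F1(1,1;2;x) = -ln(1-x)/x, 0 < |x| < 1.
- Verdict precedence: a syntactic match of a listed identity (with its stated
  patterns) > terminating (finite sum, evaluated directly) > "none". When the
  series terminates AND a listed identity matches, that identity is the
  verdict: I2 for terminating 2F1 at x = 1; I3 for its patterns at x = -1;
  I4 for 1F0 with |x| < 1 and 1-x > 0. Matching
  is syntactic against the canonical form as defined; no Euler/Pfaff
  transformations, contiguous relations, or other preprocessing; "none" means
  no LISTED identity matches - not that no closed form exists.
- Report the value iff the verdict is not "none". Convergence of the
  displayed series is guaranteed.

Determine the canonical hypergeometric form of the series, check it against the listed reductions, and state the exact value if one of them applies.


Key step: from the first term -4: the two k-th powers (C = -4) combine into one argument.
Ratio: r(k) = -1 * (k-\frac{5}{6}) (k+2) / [(k+\frac{23}{6}) (k+1)] - poly over poly, x = -1 from leading terms; C = -4 at k = 0.

Reduced: x = -1, 2F1, upper = {-\frac{5}{6}, 2}, lower = {\frac{23}{6}}, C = -4. Verdict: Kummer's theorem (I3) matches (x = -1; c = \frac{23}{6} equals 1+a-b for upper {-\frac{5}{6}, 2}: listed pattern). Exact value: -\frac{17}{3}.


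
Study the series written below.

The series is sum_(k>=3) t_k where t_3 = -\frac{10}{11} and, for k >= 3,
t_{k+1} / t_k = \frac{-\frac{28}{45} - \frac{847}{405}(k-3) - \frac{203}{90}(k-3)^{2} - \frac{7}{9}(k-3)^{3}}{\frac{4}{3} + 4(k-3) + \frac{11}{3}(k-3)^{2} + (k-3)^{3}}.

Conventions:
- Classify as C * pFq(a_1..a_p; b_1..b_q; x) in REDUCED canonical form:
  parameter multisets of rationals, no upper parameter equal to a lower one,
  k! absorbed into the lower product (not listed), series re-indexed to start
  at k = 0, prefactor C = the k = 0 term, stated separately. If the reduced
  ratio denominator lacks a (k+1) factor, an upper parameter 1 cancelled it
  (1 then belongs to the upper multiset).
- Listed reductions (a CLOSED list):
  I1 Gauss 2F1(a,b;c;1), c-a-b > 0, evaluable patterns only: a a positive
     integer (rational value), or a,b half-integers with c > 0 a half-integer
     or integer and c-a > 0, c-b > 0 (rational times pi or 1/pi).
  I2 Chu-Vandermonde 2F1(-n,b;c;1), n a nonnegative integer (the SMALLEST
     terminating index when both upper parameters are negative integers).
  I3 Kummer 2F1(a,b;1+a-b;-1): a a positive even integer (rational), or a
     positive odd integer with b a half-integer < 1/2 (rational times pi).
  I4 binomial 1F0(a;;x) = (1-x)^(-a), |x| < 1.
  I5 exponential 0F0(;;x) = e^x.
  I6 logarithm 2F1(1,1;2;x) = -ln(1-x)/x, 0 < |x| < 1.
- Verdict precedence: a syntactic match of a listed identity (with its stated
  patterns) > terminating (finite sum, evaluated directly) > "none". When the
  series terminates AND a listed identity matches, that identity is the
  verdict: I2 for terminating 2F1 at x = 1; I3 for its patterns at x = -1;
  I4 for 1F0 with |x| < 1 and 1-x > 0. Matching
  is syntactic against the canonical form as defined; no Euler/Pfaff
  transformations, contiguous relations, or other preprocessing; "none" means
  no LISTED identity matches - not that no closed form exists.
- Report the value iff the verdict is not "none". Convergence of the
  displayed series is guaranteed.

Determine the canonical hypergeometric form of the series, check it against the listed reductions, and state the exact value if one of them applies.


x = -\frac{7}{9} here; the reduced form reads 2F1, upper {\frac{9}{10}, \frac{4}{3}}, lower {2}, C = -\frac{10}{11}. Verdict: none (x = -\frac{7}{9}): each listed identity misses the multisets {\frac{9}{10}, \frac{4}{3}} ; {2}.

Structural cue: from the first term -\frac{10}{11}: cancel k + 2/3 from the displayed ratio first; then C = -10/11.
Adjacent-term ratio: r(k) = -\frac{7}{9} * (k+\frac{9}{10}) (k+\frac{4}{3}) / [(k+2) (k+1)] - rational in k, leading ratio -\frac{7}{9}; with t_0 = -\frac{10}{11}, classification follows.


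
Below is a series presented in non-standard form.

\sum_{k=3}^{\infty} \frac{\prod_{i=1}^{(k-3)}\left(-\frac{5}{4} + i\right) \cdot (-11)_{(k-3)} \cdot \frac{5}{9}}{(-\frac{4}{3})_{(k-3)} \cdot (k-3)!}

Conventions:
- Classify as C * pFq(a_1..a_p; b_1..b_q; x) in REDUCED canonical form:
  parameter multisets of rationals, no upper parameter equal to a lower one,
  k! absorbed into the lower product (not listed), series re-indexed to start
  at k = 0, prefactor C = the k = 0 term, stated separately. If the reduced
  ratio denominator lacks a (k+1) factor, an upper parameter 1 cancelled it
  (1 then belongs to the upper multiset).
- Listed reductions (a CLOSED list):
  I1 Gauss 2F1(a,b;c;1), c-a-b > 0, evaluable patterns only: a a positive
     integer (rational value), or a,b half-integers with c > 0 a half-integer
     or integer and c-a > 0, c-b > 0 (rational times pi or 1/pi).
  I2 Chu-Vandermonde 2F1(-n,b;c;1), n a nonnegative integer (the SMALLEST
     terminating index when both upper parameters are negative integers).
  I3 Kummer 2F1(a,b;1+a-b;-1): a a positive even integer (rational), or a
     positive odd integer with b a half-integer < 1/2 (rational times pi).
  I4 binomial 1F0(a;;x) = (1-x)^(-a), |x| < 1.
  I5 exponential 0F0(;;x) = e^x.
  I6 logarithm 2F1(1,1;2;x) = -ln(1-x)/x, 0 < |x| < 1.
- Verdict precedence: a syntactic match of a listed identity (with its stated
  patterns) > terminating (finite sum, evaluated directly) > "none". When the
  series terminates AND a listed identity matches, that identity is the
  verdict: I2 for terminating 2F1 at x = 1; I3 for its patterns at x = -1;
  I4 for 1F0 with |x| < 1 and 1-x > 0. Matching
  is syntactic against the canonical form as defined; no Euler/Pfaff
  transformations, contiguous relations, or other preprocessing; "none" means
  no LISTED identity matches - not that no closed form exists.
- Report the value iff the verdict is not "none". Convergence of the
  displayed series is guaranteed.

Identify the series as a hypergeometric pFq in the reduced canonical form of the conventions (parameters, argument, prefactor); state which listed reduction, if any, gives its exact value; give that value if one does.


Key step: t_0 being \frac{5}{9}, the running product (C = 5/9) telescopes to a rising factorial.
Ratio: r(k) = 1 * (k-11) (k-\frac{1}{4}) / [(k-\frac{4}{3}) (k+1)] - rational in k, leading ratio 1; with t_0 = \frac{5}{9}, classification follows.

Reduced: x = 1, 2F1, upper = {-11, -\frac{1}{4}}, lower = {-\frac{4}{3}}, C = \frac{5}{9}. Verdict: the Chu-Vandermonde identity I2 matches (terminating 2F1 at x = 1 with n = 11, b = -1/4, c = -\frac{4}{3}). Its exact value is \frac{166109202685}{657129996288}.


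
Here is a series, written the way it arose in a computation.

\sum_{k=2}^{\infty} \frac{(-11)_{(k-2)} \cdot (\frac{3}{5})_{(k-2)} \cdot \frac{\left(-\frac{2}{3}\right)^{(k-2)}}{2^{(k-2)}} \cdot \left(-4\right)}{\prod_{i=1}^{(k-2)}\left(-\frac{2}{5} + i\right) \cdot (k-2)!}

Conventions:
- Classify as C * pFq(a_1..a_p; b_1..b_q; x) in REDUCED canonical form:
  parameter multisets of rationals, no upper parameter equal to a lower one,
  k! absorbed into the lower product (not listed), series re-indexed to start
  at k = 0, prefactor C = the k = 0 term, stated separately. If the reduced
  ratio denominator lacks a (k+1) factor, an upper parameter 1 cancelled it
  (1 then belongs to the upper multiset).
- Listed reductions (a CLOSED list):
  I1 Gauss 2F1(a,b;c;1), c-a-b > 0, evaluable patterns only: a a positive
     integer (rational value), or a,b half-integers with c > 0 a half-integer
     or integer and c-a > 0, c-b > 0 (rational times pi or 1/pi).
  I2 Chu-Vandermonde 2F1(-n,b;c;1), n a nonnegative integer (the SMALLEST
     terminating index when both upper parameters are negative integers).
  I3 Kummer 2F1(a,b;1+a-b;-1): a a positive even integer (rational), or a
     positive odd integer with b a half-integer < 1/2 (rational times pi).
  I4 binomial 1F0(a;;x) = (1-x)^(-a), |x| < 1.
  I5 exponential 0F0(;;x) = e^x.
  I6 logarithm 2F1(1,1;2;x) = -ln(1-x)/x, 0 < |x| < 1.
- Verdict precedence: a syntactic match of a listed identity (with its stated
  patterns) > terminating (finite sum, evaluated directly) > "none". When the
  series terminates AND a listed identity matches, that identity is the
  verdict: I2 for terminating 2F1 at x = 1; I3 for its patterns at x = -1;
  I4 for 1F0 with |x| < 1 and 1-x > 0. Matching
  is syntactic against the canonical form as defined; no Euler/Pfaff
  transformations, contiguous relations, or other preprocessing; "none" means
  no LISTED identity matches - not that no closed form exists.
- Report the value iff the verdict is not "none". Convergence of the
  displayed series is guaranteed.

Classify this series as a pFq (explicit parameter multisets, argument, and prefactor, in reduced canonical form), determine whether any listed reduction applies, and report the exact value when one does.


At argument -\frac{1}{3}: a 1F0 with upper {-11}, lower {-}, scaled by C = -4. Verdict: the binomial series (I4) matches (the 1F0 binomial series: exponent 11, x = -\frac{1}{3}). Value: -\frac{16777216}{177147}.

First insight: t_0 = -4 here, and the lower running product (prefactor -4) is a rising factorial.
Adjacent-term ratio: r(k) = -\frac{1}{3} * (k-11) / [(k+1)] - rational in k. x = -\frac{1}{3}; t_0 = -4; negate the roots.


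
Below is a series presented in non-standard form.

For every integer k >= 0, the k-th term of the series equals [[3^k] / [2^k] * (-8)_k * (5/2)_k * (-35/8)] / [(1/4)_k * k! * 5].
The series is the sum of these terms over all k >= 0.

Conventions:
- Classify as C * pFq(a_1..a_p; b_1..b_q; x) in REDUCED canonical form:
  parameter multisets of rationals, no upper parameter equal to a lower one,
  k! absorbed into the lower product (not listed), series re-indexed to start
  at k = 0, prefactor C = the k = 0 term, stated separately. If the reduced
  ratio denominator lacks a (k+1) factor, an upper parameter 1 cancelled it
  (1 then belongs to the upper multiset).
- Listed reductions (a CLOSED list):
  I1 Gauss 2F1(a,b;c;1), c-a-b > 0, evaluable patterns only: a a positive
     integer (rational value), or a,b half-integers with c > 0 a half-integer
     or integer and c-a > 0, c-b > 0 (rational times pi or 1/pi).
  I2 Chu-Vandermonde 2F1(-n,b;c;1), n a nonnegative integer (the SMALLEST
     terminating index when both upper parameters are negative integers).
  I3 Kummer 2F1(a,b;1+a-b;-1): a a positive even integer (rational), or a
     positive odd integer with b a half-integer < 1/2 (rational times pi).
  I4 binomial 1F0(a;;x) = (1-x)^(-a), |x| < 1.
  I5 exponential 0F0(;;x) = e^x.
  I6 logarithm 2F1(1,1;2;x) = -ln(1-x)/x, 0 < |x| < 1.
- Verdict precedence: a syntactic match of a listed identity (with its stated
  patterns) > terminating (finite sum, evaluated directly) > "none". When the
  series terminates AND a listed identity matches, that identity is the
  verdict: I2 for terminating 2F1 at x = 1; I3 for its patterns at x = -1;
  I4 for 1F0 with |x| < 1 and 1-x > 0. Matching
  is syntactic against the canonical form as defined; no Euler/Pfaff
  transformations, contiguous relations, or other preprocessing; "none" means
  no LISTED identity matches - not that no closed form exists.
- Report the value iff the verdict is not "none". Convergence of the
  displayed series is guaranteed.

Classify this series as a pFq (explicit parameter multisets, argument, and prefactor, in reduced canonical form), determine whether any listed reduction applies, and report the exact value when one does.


Reduced: x = 3/2, 2F1, upper = {-8, 5/2}, lower = {1/4}, C = -7/8. Verdict: terminating - no listed pattern fits, but -8 in the upper list cuts the series at k = 8; direct evaluation. Sum: -73598/6409.

Key observation: t_0 = -7/8 here, and the two geometric factors (C = -7/8, x = 3/2) combine into one argument.
Consecutive-term ratio: r(k) = (3/2) * (k-8) (k+5/2) / [(k+1/4) (k+1)] ; factor over Q: parameters, x = (3/2), and C = -7/8.


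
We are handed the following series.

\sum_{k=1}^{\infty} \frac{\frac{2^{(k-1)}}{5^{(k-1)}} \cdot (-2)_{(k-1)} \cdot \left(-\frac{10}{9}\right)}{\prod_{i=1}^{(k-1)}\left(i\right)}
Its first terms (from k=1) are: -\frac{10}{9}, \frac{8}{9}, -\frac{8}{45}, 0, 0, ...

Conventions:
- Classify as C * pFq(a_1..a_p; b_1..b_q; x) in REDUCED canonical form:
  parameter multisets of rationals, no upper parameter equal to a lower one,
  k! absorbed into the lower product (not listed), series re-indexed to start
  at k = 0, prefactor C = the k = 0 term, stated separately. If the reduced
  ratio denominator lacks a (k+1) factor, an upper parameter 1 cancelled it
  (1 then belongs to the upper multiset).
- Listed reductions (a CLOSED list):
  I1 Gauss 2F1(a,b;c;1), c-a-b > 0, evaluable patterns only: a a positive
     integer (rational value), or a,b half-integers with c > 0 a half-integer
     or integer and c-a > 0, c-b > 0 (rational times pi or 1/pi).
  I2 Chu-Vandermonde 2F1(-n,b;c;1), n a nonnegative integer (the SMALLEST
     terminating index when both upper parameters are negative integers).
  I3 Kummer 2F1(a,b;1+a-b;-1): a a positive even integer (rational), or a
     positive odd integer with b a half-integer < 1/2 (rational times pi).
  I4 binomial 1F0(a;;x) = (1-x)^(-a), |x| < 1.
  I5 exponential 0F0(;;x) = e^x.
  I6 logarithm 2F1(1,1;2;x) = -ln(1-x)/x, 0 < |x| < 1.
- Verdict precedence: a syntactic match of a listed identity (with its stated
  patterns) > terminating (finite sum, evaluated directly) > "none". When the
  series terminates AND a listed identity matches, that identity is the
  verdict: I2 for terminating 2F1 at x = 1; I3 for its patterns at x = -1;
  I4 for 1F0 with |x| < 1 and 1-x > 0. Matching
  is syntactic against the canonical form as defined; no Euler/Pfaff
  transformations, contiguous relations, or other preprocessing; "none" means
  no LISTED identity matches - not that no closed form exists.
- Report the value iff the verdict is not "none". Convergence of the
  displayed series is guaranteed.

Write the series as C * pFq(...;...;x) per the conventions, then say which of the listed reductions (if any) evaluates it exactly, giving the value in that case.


Reduced: x = \frac{2}{5}, 1F0, upper = {-2}, lower = {-}, C = -\frac{10}{9}. Verdict: this is the binomial series (I4) (the 1F0 binomial series: exponent 2, x = \frac{2}{5}). Hence: -\frac{2}{5}.

The tell: t_0 = -\frac{10}{9} here, and the two geometric factors (C = -10/9) combine into one argument.
Adjacent-term ratio: r(k) = \frac{2}{5} * (k-2) / [(k+1)] - rational in k, leading ratio \frac{2}{5}; with t_0 = -\frac{10}{9}, classification follows.


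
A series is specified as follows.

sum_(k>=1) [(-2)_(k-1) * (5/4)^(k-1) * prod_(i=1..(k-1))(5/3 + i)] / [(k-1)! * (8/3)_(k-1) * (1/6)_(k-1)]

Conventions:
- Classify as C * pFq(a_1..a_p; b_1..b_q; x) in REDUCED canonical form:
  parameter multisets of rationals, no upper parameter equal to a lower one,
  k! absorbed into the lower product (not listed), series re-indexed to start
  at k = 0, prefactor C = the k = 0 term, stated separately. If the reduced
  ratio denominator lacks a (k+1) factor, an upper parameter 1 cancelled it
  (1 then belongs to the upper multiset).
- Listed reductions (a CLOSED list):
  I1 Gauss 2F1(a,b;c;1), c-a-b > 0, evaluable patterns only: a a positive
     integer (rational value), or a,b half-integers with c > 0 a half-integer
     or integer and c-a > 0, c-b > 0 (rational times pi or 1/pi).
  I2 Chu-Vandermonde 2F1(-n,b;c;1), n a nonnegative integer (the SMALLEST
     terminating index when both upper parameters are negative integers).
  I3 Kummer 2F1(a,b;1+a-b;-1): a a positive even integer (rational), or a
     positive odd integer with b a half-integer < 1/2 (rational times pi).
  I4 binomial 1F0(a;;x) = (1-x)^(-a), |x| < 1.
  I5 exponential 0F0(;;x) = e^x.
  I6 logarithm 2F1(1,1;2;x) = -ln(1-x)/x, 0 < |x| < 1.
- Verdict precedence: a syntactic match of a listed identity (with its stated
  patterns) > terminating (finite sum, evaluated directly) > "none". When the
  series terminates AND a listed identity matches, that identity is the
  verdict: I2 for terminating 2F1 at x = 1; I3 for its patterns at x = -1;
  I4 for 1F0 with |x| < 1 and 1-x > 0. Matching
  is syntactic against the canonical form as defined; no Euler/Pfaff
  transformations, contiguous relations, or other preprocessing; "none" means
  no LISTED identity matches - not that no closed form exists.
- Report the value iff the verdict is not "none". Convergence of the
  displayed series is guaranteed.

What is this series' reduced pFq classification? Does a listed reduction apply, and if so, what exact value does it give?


Classification (C = 1): 1F1 with upper {-2}, lower {1/6}, argument x = 5/4. Verdict: terminating - the sum ends at index 2 because -2 is a negative integer; exact evaluation follows. Hence: -167/28.

The tell: x = (5/4) and the parameter 8/3 appears in both the upper and lower lists and cancels.
Consecutive-term ratio: r(k) = (5/4) * (k-2) / [(k+1/6) (k+1)] - poly over poly, x = (5/4) from leading terms; C = 1 at k = 0.


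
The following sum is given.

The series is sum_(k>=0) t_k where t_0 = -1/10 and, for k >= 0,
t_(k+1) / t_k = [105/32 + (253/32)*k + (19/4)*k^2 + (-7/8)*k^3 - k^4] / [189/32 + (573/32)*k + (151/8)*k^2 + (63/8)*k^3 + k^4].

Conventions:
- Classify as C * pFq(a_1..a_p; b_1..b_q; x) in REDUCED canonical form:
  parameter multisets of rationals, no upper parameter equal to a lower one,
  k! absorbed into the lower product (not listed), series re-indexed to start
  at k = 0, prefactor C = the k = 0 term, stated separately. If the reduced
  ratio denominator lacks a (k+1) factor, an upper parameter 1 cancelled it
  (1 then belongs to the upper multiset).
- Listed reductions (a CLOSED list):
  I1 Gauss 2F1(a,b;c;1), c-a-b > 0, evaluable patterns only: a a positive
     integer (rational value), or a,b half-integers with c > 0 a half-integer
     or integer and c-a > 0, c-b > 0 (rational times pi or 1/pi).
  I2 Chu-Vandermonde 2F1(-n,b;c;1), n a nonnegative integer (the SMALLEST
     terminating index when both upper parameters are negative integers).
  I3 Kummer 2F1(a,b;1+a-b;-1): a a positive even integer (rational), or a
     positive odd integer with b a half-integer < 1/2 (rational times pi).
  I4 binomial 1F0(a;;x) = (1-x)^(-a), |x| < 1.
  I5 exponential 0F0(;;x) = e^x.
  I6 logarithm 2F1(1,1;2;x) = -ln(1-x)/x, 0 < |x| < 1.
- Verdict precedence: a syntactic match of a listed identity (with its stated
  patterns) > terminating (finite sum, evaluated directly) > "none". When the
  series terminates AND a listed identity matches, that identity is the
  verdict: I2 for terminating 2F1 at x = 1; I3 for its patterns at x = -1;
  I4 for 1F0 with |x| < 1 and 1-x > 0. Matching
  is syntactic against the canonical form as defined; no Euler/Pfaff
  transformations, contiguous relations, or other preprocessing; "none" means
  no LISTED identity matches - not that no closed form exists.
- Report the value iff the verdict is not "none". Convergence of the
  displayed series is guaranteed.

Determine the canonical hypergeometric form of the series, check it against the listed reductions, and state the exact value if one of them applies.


The tell: from the first term -1/10: the ratio is unreduced: k + 3/2 divides both sides (C = -1/10, x = -1).
Adjacent-term ratio: r(k) = (-1) * (k-5/2) (k+1) / [(k+9/2) (k+1)] - rational in k, leading ratio (-1); with t_0 = -1/10, classification follows.

x = -1 here; the reduced form reads 2F1, upper {-5/2, 1}, lower {9/2}, C = -1/10. Verdict: the Kummer evaluation I3 fires (x = -1; c = 9/2 equals 1+a-b for upper {-5/2, 1}: listed pattern). Value: (-7/128) * pi.


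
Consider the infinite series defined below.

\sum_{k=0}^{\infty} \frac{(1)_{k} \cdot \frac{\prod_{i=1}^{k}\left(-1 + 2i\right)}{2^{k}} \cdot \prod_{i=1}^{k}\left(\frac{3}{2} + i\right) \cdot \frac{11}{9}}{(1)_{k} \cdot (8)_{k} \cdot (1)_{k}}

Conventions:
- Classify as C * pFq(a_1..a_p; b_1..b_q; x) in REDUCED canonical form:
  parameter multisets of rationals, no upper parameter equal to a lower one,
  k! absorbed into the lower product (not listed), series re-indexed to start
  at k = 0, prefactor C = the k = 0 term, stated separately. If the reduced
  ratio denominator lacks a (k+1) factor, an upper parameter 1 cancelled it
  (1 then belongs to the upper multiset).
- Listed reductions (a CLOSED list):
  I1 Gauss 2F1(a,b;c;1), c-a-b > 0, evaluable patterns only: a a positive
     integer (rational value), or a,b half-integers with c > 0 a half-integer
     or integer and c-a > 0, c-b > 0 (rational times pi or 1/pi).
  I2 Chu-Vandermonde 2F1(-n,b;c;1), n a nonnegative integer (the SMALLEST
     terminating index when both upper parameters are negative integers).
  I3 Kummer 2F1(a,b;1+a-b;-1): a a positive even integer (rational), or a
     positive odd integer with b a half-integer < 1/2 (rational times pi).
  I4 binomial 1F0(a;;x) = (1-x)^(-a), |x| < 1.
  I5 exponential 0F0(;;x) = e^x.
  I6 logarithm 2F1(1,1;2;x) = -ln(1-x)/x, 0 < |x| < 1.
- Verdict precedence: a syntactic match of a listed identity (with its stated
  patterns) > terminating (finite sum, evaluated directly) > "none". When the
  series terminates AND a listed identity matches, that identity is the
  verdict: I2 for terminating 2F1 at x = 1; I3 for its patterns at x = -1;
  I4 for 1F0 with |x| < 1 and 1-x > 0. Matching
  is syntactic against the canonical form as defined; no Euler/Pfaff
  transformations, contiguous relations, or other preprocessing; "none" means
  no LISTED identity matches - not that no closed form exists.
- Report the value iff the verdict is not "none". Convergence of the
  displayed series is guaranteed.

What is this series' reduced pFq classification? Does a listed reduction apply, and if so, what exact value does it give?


With C = \frac{11}{9}: the canonical form is 2F1(\frac{1}{2}, \frac{5}{2}; 8; 1). Verdict (x = 1): Gauss (I1, half-integer pattern) applies (x = 1; upper {\frac{1}{2}, \frac{5}{2}} half-integers, c = 8 in the evaluable pattern). Sum: \frac{524288}{110565} / \pi.

Key observation: with t_0 = \frac{11}{9}, (1)_k (C = 11/9, x = 1) is k! itself.
Consecutive-term ratio: r(k) = 1 * (k+\frac{1}{2}) (k+\frac{5}{2}) / [(k+8) (k+1)] - rational; roots negated = parameters, x = 1, C = \frac{11}{9}.


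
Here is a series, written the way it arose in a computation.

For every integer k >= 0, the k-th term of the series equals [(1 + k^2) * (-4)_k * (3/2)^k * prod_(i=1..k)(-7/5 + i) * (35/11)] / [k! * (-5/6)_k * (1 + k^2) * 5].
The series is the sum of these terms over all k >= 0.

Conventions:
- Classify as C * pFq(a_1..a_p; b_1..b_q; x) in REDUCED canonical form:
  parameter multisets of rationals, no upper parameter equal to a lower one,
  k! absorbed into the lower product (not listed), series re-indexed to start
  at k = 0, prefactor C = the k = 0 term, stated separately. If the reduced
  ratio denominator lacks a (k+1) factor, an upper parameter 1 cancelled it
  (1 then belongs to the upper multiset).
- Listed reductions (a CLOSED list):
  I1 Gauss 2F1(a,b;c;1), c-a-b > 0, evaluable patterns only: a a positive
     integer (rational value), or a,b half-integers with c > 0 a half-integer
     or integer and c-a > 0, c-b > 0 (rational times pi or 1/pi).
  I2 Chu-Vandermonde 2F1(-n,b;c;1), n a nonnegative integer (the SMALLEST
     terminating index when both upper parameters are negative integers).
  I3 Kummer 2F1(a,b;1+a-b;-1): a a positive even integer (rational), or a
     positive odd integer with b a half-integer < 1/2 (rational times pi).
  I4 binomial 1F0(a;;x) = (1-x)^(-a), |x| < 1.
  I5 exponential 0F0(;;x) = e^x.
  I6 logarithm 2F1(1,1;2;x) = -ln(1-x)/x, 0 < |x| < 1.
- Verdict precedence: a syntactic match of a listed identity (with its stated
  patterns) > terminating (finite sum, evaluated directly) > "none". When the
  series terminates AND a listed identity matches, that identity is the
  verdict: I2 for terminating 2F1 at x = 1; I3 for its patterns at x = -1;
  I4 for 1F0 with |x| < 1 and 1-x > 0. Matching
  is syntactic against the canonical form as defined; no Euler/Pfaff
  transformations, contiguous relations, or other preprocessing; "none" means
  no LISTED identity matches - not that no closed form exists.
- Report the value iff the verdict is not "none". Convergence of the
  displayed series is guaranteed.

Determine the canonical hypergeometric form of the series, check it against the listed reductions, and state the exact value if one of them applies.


At argument 3/2: a 2F1 with upper {-4, -2/5}, lower {-5/6}, scaled by C = 7/11. Verdict: terminating (-4 upstairs). 5 nonzero terms in all; added directly. Exact value: 84263/34375.

Key observation: t_0 being 7/11, striking the common factor k^2 + 1 reduces the term (C = 7/11, x = 3/2).
Consecutive-term ratio: r(k) = (3/2) * (k-4) (k-2/5) / [(k-5/6) (k+1)] - rational in k. x = (3/2); t_0 = 7/11; negate the roots.


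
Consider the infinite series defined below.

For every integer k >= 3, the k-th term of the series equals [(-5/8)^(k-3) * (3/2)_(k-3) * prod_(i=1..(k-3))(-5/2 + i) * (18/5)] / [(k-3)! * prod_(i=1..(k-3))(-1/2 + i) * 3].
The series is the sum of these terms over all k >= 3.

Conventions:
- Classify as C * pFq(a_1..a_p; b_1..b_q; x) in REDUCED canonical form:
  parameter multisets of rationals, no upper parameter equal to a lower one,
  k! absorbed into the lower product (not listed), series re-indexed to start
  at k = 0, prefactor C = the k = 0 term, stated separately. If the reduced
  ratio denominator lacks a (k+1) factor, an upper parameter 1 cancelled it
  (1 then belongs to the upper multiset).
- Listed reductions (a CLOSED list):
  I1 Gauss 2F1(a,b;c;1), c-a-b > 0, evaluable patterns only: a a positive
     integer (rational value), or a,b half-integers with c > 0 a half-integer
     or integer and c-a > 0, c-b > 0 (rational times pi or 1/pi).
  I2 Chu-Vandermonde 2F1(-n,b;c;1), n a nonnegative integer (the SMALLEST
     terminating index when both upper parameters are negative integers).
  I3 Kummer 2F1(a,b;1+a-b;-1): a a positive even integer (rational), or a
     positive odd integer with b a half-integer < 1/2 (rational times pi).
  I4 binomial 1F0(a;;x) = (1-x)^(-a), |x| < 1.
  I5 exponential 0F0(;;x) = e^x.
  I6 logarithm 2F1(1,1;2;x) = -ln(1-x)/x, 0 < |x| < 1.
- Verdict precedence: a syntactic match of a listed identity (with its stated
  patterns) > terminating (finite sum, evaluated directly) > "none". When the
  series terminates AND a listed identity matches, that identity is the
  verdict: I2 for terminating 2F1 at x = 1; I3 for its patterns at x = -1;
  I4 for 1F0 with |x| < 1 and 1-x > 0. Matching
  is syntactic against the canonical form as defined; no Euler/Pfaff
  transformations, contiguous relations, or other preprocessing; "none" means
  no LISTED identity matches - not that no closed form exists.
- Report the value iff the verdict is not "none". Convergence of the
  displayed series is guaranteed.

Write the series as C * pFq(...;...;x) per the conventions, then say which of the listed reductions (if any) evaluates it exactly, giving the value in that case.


Classification (C = 6/5): 2F1 with upper {-3/2, 3/2}, lower {1/2}, argument x = -5/8. Verdict: none. No listed pattern accepts 2F1(-3/2, 3/2; 1/2; -5/8).

First insight: t_0 being 6/5, the running product (C = 6/5) telescopes to a rising factorial.
Term ratio: r(k) = (-5/8) * (k-3/2) (k+3/2) / [(k+1/2) (k+1)] - rational in k. x = (-5/8); t_0 = 6/5; negate the roots.


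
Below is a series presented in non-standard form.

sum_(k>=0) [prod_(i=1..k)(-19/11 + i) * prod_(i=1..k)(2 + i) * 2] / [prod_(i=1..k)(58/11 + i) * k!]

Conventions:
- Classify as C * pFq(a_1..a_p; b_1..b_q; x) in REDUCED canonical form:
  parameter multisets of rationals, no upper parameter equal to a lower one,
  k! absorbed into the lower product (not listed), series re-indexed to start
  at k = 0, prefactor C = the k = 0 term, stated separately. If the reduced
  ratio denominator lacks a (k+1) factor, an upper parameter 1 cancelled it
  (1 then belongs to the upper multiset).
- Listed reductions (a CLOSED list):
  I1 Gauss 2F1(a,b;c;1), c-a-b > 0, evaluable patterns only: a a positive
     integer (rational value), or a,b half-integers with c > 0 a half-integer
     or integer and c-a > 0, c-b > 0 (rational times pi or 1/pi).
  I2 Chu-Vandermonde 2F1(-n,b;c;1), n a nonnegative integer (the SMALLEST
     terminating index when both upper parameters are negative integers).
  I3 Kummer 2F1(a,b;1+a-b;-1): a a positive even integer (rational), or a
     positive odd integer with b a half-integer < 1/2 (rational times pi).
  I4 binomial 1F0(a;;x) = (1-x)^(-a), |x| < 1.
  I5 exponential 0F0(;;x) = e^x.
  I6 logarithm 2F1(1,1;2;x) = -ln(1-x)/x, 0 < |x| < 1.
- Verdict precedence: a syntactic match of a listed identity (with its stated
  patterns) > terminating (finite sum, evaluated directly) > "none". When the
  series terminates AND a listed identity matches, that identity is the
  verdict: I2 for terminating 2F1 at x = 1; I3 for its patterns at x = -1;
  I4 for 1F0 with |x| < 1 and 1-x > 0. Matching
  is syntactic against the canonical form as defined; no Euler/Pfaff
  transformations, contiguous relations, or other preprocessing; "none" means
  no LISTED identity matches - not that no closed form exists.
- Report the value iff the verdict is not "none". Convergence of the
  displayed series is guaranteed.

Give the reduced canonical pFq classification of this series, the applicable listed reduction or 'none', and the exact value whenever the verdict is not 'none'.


This is 2 * 2F1(-8/11, 3; 69/11; 1) in reduced canonical form. Verdict: Gauss (I1, integer-parameter pattern) fires (x = 1: the Gamma ratio telescopes since c-a-b = 4 > 0 and a = 3 in Z>0). Exact value: 8178/6655.

Key observation: with t_0 = 2, the running product (C = 2, x = 1) telescopes to a rising factorial.
Ratio: r(k) = 1 * (k-8/11) (k+3) / [(k+69/11) (k+1)] - poly over poly, x = 1 from leading terms; C = 2 at k = 0.


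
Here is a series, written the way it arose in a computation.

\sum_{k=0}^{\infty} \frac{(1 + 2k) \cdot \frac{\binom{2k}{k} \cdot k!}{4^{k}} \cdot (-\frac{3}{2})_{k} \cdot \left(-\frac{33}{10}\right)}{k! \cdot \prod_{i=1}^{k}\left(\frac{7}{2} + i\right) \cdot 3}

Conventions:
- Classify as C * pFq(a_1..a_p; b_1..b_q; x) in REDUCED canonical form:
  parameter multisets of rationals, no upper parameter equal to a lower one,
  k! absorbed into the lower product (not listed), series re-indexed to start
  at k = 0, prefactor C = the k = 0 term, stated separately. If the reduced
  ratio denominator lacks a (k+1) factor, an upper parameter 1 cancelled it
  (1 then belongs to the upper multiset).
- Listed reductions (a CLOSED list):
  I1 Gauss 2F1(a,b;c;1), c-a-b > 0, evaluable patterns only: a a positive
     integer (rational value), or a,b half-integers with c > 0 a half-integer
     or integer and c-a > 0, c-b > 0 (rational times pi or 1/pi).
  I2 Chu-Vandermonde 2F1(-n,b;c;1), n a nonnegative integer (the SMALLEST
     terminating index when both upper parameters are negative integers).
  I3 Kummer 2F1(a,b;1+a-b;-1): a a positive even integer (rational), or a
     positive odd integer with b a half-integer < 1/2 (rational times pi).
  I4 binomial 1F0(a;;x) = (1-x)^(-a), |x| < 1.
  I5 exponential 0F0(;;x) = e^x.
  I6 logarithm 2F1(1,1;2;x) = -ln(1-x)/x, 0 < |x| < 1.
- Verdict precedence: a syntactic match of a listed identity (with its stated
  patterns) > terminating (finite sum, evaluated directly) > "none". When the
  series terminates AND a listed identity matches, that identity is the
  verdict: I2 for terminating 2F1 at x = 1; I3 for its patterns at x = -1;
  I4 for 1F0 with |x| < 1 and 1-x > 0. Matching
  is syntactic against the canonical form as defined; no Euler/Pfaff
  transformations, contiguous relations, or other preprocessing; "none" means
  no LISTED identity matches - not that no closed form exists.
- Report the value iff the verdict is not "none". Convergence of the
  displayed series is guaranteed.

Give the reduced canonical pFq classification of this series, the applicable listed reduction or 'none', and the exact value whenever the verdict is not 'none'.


This is -\frac{11}{10} * 2F1(-\frac{3}{2}, \frac{3}{2}; \frac{9}{2}; 1) in reduced canonical form. Verdict at x = 1: the half-integer Gauss pattern (I1) matches (x = 1; upper {-\frac{3}{2}, \frac{3}{2}} half-integers, c = \frac{9}{2} in the evaluable pattern). Value: \left(-\frac{1617}{8192}\right) \cdot \pi.

First insight: from the first term -\frac{11}{10}: the lower running product (prefactor -11/10) is a rising factorial.
Step ratio: r(k) = 1 * (k-\frac{3}{2}) (k+\frac{3}{2}) / [(k+\frac{9}{2}) (k+1)] ; factor over Q: parameters, x = 1, and C = -\frac{11}{10}.


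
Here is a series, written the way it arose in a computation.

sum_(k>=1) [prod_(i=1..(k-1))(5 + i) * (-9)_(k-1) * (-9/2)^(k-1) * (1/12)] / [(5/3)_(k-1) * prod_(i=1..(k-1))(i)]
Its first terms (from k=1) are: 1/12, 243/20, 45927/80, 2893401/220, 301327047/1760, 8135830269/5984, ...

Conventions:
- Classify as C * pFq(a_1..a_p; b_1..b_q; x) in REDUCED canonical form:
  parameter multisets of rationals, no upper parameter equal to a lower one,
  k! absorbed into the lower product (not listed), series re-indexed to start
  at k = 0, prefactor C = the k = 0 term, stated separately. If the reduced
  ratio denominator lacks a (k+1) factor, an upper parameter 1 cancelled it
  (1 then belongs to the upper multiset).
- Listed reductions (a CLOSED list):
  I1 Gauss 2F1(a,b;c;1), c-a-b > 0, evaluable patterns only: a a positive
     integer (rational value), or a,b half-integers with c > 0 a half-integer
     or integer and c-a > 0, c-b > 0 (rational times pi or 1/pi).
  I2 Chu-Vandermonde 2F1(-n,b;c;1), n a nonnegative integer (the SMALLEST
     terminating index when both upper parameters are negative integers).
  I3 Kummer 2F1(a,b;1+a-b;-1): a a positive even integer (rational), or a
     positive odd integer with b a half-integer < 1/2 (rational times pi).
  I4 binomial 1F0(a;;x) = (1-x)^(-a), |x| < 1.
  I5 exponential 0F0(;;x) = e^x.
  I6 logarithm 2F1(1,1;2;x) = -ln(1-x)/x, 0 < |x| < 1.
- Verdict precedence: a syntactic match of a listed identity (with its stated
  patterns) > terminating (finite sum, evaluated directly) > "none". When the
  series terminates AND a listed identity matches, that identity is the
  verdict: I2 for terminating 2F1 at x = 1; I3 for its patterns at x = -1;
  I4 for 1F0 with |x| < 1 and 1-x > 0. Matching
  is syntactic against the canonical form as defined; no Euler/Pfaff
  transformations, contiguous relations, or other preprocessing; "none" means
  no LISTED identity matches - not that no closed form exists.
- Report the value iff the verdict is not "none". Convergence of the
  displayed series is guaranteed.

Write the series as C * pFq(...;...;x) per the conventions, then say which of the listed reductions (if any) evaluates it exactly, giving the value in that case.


Prefactor 1/12, argument -9/2: 2F1 with upper {-9, 6} over lower {5/3}. Verdict: terminating. With -9 upstairs the series is a 10-term polynomial sum; evaluated term by term. Hence: 7636993916220989/87083520.

Key observation: with t_0 = 1/12, the running product (prefactor 1/12) telescopes to a rising factorial.
Adjacent-term ratio: r(k) = (-9/2) * (k-9) (k+6) / [(k+5/3) (k+1)] - rational in k. x = (-9/2); t_0 = 1/12; negate the roots.
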